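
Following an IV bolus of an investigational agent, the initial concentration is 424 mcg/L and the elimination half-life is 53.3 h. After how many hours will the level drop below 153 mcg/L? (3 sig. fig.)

k = ln 2 / 53.3 = 0.01300 h⁻¹
C(t) = C₀ e^(−kt)  ⇒  t = ln(C₀/C) / k
t = ln(424/153) / 0.01300 = 1.019 / 0.01300 ≈ 78.4 hours

78.4 hours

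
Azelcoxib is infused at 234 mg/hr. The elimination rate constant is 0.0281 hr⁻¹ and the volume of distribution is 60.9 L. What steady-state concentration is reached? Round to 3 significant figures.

CL = k · V = 0.0281 × 60.9 = 1.711 L/hr
Css = rate / CL = 234 / 1.711 ≈ 137 mg/L

137 mg/L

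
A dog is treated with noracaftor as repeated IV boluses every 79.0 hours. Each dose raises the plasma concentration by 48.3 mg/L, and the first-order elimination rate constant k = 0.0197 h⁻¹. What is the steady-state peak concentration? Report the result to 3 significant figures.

61.2 mg/L

Fraction remaining after one interval: e^(−kτ) = e^(−0.01970 × 79.0) = 0.2109
R = 1 / (1 − 0.2109) = 1.267
Css,max = 48.3 × 1.267 ≈ 61.2 mg/L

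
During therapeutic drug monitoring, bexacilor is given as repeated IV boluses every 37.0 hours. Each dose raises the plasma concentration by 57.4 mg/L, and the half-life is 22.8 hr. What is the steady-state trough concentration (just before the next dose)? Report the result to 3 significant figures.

27.6 mg/L

k = ln 2 / 22.8 = 0.03040 hr⁻¹
Fraction remaining after one interval: e^(−kτ) = e^(−0.03040 × 37.0) = 0.3247
R = 1 / (1 − 0.3247) = 1.481
Css,max = 57.4 × 1.481 = 85.00 mg/L
Css,min = Css,max × e^(−kτ) = 85.00 × 0.3247 ≈ 27.6 mg/L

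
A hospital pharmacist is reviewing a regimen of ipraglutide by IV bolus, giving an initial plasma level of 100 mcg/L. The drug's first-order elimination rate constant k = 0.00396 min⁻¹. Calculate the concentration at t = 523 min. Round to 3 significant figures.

12.6 mcg/L

C(t) = C₀ e^(−kt) = 100 × e^(−0.003960 × 523) = 100 × e^(−2.071) = 100 × 0.1260 ≈ 12.6 mcg/L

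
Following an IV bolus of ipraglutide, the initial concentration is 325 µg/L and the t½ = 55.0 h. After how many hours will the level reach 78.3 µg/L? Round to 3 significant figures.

113 hours

k = ln 2 / 55.0 = 0.01260 h⁻¹
C(t) = C₀ e^(−kt)  ⇒  t = ln(C₀/C) / k
t = ln(325/78.3) / 0.01260 = 1.423 / 0.01260 ≈ 113 hours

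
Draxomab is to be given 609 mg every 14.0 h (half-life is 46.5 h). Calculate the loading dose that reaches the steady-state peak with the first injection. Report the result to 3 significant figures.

3230 mg

k = ln 2 / 46.5 = 0.01491 h⁻¹
Accumulation ratio R = 1 / (1 − e^(−kτ)) = 1 / (1 − e^(−0.01491×14.0)) = 1 / (1 − 0.8116) = 5.309
Loading dose = maintenance dose × R = 609 × 5.309 ≈ 3230 mg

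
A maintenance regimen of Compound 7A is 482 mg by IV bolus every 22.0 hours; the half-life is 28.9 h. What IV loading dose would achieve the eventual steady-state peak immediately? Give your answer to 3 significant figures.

k = ln 2 / 28.9 = 0.02398 h⁻¹
Accumulation ratio R = 1 / (1 − e^(−kτ)) = 1 / (1 − e^(−0.02398×22.0)) = 1 / (1 − 0.5900) = 2.439
Loading dose = maintenance dose × R = 482 × 2.439 ≈ 1180 mg

1180 mg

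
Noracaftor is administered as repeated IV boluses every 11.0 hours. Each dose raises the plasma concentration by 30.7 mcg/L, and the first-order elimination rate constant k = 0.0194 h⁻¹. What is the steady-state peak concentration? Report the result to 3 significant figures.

Fraction remaining after one interval: e^(−kτ) = e^(−0.01940 × 11.0) = 0.8078
R = 1 / (1 − 0.8078) = 5.204
Css,max = 30.7 × 5.204 ≈ 160 mcg/L

160 mcg/L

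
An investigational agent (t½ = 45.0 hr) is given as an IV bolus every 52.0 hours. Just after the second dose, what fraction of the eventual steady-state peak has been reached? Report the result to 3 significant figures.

k = ln 2 / 45.0 = 0.01540 hr⁻¹
f_n = 1 − e^(−nkτ) = 1 − e^(−2 × 0.01540 × 52.0) = 1 − e^(−1.602) = 1 − 0.2015 ≈ 0.798

0.798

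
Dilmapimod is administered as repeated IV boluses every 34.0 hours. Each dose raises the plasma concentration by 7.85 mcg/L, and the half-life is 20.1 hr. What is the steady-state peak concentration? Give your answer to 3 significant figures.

k = ln 2 / 20.1 = 0.03448 hr⁻¹
Fraction remaining after one interval: e^(−kτ) = e^(−0.03448 × 34.0) = 0.3096
R = 1 / (1 − 0.3096) = 1.448
Css,max = 7.85 × 1.448 ≈ 11.4 mcg/L

11.4 mcg/L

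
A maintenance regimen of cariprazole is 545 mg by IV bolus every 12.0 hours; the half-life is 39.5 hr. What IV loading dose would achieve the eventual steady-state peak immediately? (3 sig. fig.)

2870 mg

k = ln 2 / 39.5 = 0.01755 hr⁻¹
Accumulation ratio R = 1 / (1 − e^(−kτ)) = 1 / (1 − e^(−0.01755×12.0)) = 1 / (1 − 0.8101) = 5.266
Loading dose = maintenance dose × R = 545 × 5.266 ≈ 2870 mg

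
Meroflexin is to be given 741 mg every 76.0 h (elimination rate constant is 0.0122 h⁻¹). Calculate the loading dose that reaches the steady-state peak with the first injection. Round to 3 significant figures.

Accumulation ratio R = 1 / (1 − e^(−kτ)) = 1 / (1 − e^(−0.01220×76.0)) = 1 / (1 − 0.3957) = 1.655
Loading dose = maintenance dose × R = 741 × 1.655 ≈ 1230 mg

1230 mg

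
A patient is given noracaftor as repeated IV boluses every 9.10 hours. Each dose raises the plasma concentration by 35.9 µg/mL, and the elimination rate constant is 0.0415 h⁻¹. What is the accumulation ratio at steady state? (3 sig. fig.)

Fraction remaining after one interval: e^(−kτ) = e^(−0.04150 × 9.10) = 0.6855
R = 1 / (1 − 0.6855) = 1 / 0.3145 ≈ 3.18

3.18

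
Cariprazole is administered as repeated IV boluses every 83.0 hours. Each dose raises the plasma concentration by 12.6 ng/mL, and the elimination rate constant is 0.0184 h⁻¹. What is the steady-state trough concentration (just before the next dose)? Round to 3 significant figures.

Fraction remaining after one interval: e^(−kτ) = e^(−0.01840 × 83.0) = 0.2171
R = 1 / (1 − 0.2171) = 1.277
Css,max = 12.6 × 1.277 = 16.09 ng/mL
Css,min = Css,max × e^(−kτ) = 16.09 × 0.2171 ≈ 3.49 ng/mL

3.49 ng/mL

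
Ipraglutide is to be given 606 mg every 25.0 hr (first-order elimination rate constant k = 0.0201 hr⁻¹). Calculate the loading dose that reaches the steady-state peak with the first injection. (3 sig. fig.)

1530 mg

Accumulation ratio R = 1 / (1 − e^(−kτ)) = 1 / (1 − e^(−0.02010×25.0)) = 1 / (1 − 0.6050) = 2.532
Loading dose = maintenance dose × R = 606 × 2.532 ≈ 1530 mg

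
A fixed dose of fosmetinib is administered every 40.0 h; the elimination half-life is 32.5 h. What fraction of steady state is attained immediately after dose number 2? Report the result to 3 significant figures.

0.818

k = ln 2 / 32.5 = 0.02133 h⁻¹
f_n = 1 − e^(−nkτ) = 1 − e^(−2 × 0.02133 × 40.0) = 1 − e^(−1.706) = 1 − 0.1816 ≈ 0.818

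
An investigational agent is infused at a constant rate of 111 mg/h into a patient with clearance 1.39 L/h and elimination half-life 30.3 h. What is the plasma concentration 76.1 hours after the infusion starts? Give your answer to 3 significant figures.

Css = rate / CL = 111 / 1.39 = 79.86 µg/mL
k = ln 2 / 30.3 = 0.02288 h⁻¹
C(t) = Css (1 − e^(−kt)) = 79.86 × (1 − e^(−1.741)) = 79.86 × 0.8246 ≈ 65.9 µg/mL

65.9 µg/mL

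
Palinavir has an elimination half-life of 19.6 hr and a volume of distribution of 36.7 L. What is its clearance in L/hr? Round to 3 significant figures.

k = ln 2 / t½ = ln 2 / 19.6 = 0.03536 hr⁻¹
CL = k · V = 0.03536 × 36.7 ≈ 1.30 L/hr

1.30 L/hr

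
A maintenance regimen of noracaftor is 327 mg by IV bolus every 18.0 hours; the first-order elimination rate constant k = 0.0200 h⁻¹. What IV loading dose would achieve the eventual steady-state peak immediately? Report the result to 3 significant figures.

Accumulation ratio R = 1 / (1 − e^(−kτ)) = 1 / (1 − e^(−0.02000×18.0)) = 1 / (1 − 0.6977) = 3.308
Loading dose = maintenance dose × R = 327 × 3.308 ≈ 1080 mg

1080 mg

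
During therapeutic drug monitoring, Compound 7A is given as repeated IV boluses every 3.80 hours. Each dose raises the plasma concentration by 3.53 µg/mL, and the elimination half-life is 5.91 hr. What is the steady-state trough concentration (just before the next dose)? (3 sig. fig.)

6.29 µg/mL

k = ln 2 / 5.91 = 0.1173 hr⁻¹
Fraction remaining after one interval: e^(−kτ) = e^(−0.1173 × 3.80) = 0.6404
R = 1 / (1 − 0.6404) = 2.781
Css,max = 3.53 × 2.781 = 9.816 µg/mL
Css,min = Css,max × e^(−kτ) = 9.816 × 0.6404 ≈ 6.29 µg/mL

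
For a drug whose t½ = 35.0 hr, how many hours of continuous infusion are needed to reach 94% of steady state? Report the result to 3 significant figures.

k = ln 2 / 35.0 = 0.01980 hr⁻¹
f = 1 − e^(−kt)  ⇒  t = −ln(1 − f) / k
t = −ln(1 − 0.94) / 0.01980 = 2.813 / 0.01980 ≈ 142 hours

142 hours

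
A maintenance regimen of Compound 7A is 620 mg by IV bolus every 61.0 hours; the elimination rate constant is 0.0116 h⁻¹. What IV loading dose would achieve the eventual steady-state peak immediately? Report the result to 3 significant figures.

1220 mg

Accumulation ratio R = 1 / (1 − e^(−kτ)) = 1 / (1 − e^(−0.01160×61.0)) = 1 / (1 − 0.4928) = 1.972
Loading dose = maintenance dose × R = 620 × 1.972 ≈ 1220 mg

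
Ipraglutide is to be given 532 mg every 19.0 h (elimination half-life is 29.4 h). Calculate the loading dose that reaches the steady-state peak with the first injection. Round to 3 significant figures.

1470 mg

k = ln 2 / 29.4 = 0.02358 h⁻¹
Accumulation ratio R = 1 / (1 − e^(−kτ)) = 1 / (1 − e^(−0.02358×19.0)) = 1 / (1 − 0.6389) = 2.770
Loading dose = maintenance dose × R = 532 × 2.770 ≈ 1470 mg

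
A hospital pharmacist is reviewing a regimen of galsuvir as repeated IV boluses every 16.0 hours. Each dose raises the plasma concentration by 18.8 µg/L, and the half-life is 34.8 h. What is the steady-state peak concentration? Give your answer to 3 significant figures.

68.9 µg/L

k = ln 2 / 34.8 = 0.01992 h⁻¹
Fraction remaining after one interval: e^(−kτ) = e^(−0.01992 × 16.0) = 0.7271
R = 1 / (1 − 0.7271) = 3.664
Css,max = 18.8 × 3.664 ≈ 68.9 µg/L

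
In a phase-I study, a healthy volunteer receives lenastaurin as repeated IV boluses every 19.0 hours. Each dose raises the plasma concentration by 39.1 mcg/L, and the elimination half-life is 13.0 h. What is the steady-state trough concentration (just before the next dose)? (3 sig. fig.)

22.3 mcg/L

k = ln 2 / 13.0 = 0.05332 h⁻¹
Fraction remaining after one interval: e^(−kτ) = e^(−0.05332 × 19.0) = 0.3631
R = 1 / (1 − 0.3631) = 1.570
Css,max = 39.1 × 1.570 = 61.39 mcg/L
Css,min = Css,max × e^(−kτ) = 61.39 × 0.3631 ≈ 22.3 mcg/L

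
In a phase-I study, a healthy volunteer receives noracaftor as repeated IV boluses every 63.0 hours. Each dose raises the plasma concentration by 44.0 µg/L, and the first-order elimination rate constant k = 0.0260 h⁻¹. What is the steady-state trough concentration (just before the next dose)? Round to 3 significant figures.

10.6 µg/L

Fraction remaining after one interval: e^(−kτ) = e^(−0.02600 × 63.0) = 0.1944
R = 1 / (1 − 0.1944) = 1.241
Css,max = 44.0 × 1.241 = 54.62 µg/L
Css,min = Css,max × e^(−kτ) = 54.62 × 0.1944 ≈ 10.6 µg/L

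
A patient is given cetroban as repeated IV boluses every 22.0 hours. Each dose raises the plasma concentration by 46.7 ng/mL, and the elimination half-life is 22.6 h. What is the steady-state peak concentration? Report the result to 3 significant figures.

k = ln 2 / 22.6 = 0.03067 h⁻¹
Fraction remaining after one interval: e^(−kτ) = e^(−0.03067 × 22.0) = 0.5093
R = 1 / (1 − 0.5093) = 2.038
Css,max = 46.7 × 2.038 ≈ 95.2 ng/mL

95.2 ng/mL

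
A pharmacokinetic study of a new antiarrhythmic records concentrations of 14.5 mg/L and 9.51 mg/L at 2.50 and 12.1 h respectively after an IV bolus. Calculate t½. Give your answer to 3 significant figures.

15.8 hours

k = ln(C₁/C₂) / (t₂ − t₁) = ln(14.5/9.51) / (12.1 − 2.50)
  = 0.4218 / 9.600 = 0.04394 h⁻¹
t½ = ln 2 / k = ln 2 / 0.04394 ≈ 15.8 hours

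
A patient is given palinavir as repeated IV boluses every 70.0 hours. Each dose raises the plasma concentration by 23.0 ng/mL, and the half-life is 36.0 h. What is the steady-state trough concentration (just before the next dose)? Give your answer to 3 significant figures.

8.07 ng/mL

k = ln 2 / 36.0 = 0.01925 h⁻¹
Fraction remaining after one interval: e^(−kτ) = e^(−0.01925 × 70.0) = 0.2598
R = 1 / (1 − 0.2598) = 1.351
Css,max = 23.0 × 1.351 = 31.07 ng/mL
Css,min = Css,max × e^(−kτ) = 31.07 × 0.2598 ≈ 8.07 ng/mL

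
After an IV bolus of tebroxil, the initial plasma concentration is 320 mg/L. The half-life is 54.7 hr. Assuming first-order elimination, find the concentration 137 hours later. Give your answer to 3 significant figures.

k = ln 2 / 54.7 = 0.01267 hr⁻¹
C(t) = C₀ e^(−kt) = 320 × e^(−0.01267 × 137) = 320 × e^(−1.736) = 320 × 0.1762 ≈ 56.4 mg/L

56.4 mg/L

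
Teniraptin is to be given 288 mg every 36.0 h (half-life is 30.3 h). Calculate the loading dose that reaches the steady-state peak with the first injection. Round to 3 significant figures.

513 mg

k = ln 2 / 30.3 = 0.02288 h⁻¹
Accumulation ratio R = 1 / (1 − e^(−kτ)) = 1 / (1 − e^(−0.02288×36.0)) = 1 / (1 − 0.4389) = 1.782
Loading dose = maintenance dose × R = 288 × 1.782 ≈ 513 mg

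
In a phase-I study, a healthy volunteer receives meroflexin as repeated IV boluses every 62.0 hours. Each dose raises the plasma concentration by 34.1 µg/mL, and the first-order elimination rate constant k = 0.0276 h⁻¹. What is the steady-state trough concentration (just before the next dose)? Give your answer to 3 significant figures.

7.52 µg/mL

Fraction remaining after one interval: e^(−kτ) = e^(−0.02760 × 62.0) = 0.1806
R = 1 / (1 − 0.1806) = 1.220
Css,max = 34.1 × 1.220 = 41.62 µg/mL
Css,min = Css,max × e^(−kτ) = 41.62 × 0.1806 ≈ 7.52 µg/mL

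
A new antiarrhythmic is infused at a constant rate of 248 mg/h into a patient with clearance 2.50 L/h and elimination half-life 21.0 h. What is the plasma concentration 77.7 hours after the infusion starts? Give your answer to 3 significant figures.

Css = rate / CL = 248 / 2.50 = 99.20 µg/mL
k = ln 2 / 21.0 = 0.03301 h⁻¹
C(t) = Css (1 − e^(−kt)) = 99.20 × (1 − e^(−2.565)) = 99.20 × 0.9231 ≈ 91.6 µg/mL

91.6 µg/mL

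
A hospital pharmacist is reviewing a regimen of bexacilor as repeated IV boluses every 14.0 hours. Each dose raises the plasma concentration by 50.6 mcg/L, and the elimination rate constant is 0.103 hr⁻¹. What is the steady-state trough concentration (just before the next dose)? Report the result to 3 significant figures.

Fraction remaining after one interval: e^(−kτ) = e^(−0.1030 × 14.0) = 0.2365
R = 1 / (1 − 0.2365) = 1.310
Css,max = 50.6 × 1.310 = 66.27 mcg/L
Css,min = Css,max × e^(−kτ) = 66.27 × 0.2365 ≈ 15.7 mcg/L

15.7 mcg/L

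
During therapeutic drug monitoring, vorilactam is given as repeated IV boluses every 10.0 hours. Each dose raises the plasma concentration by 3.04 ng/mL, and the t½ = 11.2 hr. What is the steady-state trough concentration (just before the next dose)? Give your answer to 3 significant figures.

3.55 ng/mL

k = ln 2 / 11.2 = 0.06189 hr⁻¹
Fraction remaining after one interval: e^(−kτ) = e^(−0.06189 × 10.0) = 0.5385
R = 1 / (1 − 0.5385) = 2.167
Css,max = 3.04 × 2.167 = 6.588 ng/mL
Css,min = Css,max × e^(−kτ) = 6.588 × 0.5385 ≈ 3.55 ng/mL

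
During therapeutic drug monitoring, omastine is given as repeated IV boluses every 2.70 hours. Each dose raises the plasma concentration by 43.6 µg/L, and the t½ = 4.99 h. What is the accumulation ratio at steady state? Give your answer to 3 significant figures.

k = ln 2 / 4.99 = 0.1389 h⁻¹
Fraction remaining after one interval: e^(−kτ) = e^(−0.1389 × 2.70) = 0.6873
R = 1 / (1 − 0.6873) = 1 / 0.3127 ≈ 3.20

3.20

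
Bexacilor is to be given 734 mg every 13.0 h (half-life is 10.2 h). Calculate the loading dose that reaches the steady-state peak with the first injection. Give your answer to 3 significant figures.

k = ln 2 / 10.2 = 0.06796 h⁻¹
Accumulation ratio R = 1 / (1 − e^(−kτ)) = 1 / (1 − e^(−0.06796×13.0)) = 1 / (1 − 0.4134) = 1.705
Loading dose = maintenance dose × R = 734 × 1.705 ≈ 1250 mg

1250 mg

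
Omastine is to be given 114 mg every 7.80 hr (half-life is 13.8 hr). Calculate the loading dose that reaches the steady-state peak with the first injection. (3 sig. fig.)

352 mg

k = ln 2 / 13.8 = 0.05023 hr⁻¹
Accumulation ratio R = 1 / (1 − e^(−kτ)) = 1 / (1 − e^(−0.05023×7.80)) = 1 / (1 − 0.6759) = 3.085
Loading dose = maintenance dose × R = 114 × 3.085 ≈ 352 mg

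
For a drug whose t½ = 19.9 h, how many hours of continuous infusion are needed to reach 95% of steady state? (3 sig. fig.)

k = ln 2 / 19.9 = 0.03483 h⁻¹
f = 1 − e^(−kt)  ⇒  t = −ln(1 − f) / k
t = −ln(1 − 0.95) / 0.03483 = 2.996 / 0.03483 ≈ 86.0 hours

86.0 hours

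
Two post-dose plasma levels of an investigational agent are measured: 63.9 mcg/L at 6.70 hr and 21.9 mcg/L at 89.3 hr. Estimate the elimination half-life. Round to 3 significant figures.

k = ln(C₁/C₂) / (t₂ − t₁) = ln(63.9/21.9) / (89.3 − 6.70)
  = 1.071 / 82.60 = 0.01296 hr⁻¹
t½ = ln 2 / k = ln 2 / 0.01296 ≈ 53.5 hours

53.5 hours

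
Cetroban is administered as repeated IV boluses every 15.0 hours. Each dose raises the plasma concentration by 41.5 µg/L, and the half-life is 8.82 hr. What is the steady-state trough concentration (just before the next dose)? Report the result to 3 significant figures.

k = ln 2 / 8.82 = 0.07859 hr⁻¹
Fraction remaining after one interval: e^(−kτ) = e^(−0.07859 × 15.0) = 0.3076
R = 1 / (1 − 0.3076) = 1.444
Css,max = 41.5 × 1.444 = 59.94 µg/L
Css,min = Css,max × e^(−kτ) = 59.94 × 0.3076 ≈ 18.4 µg/L

18.4 µg/L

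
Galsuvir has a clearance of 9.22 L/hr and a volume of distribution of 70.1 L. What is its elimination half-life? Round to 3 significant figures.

k = CL / V = 9.22 / 70.1 = 0.1315 hr⁻¹
t½ = ln 2 / k = ln 2 / 0.1315 ≈ 5.27 hours

5.27 hours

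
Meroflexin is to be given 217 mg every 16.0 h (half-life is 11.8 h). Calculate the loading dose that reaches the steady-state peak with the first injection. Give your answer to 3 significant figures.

356 mg

k = ln 2 / 11.8 = 0.05874 h⁻¹
Accumulation ratio R = 1 / (1 − e^(−kτ)) = 1 / (1 − e^(−0.05874×16.0)) = 1 / (1 − 0.3907) = 1.641
Loading dose = maintenance dose × R = 217 × 1.641 ≈ 356 mg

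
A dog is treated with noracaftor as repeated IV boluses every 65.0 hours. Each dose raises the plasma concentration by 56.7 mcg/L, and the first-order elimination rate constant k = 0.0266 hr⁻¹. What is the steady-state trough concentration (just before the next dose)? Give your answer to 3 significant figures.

Fraction remaining after one interval: e^(−kτ) = e^(−0.02660 × 65.0) = 0.1775
R = 1 / (1 − 0.1775) = 1.216
Css,max = 56.7 × 1.216 = 68.93 mcg/L
Css,min = Css,max × e^(−kτ) = 68.93 × 0.1775 ≈ 12.2 mcg/L

12.2 mcg/L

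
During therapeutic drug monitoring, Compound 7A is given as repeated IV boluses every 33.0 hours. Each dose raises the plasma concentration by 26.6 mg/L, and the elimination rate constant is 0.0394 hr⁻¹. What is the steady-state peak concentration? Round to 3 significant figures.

Fraction remaining after one interval: e^(−kτ) = e^(−0.03940 × 33.0) = 0.2725
R = 1 / (1 − 0.2725) = 1.375
Css,max = 26.6 × 1.375 ≈ 36.6 mg/L

36.6 mg/L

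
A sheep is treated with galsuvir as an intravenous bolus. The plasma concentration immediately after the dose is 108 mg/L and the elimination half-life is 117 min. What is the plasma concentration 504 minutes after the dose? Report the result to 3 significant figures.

5.45 mg/L

k = ln 2 / 117 = 0.005924 min⁻¹
504 min is 4.308 half-lives, so C = 108 × (1/2)^4.308 = 108 × 0.05050 ≈ 5.45 mg/L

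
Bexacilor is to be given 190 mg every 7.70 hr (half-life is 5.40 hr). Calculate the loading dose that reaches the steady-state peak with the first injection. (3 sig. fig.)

k = ln 2 / 5.40 = 0.1284 hr⁻¹
Accumulation ratio R = 1 / (1 − e^(−kτ)) = 1 / (1 − e^(−0.1284×7.70)) = 1 / (1 − 0.3722) = 1.593
Loading dose = maintenance dose × R = 190 × 1.593 ≈ 303 mg

303 mg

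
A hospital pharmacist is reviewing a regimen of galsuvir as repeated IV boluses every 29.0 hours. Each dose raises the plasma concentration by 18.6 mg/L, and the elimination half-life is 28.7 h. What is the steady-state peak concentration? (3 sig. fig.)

k = ln 2 / 28.7 = 0.02415 h⁻¹
Fraction remaining after one interval: e^(−kτ) = e^(−0.02415 × 29.0) = 0.4964
R = 1 / (1 − 0.4964) = 1.986
Css,max = 18.6 × 1.986 ≈ 36.9 mg/L

36.9 mg/L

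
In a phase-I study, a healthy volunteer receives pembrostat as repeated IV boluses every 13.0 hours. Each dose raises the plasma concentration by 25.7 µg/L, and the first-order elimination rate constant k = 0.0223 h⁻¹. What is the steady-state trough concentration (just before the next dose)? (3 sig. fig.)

76.4 µg/L

Fraction remaining after one interval: e^(−kτ) = e^(−0.02230 × 13.0) = 0.7483
R = 1 / (1 − 0.7483) = 3.974
Css,max = 25.7 × 3.974 = 102.1 µg/L
Css,min = Css,max × e^(−kτ) = 102.1 × 0.7483 ≈ 76.4 µg/L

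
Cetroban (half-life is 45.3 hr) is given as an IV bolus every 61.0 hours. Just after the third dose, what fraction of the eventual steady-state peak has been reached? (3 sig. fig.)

0.939

k = ln 2 / 45.3 = 0.01530 hr⁻¹
f_n = 1 − e^(−nkτ) = 1 − e^(−3 × 0.01530 × 61.0) = 1 − e^(−2.800) = 1 − 0.06080 ≈ 0.939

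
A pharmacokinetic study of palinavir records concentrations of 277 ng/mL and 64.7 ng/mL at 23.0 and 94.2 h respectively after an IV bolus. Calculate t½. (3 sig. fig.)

k = ln(C₁/C₂) / (t₂ − t₁) = ln(277/64.7) / (94.2 − 23.0)
  = 1.454 / 71.20 = 0.02042 h⁻¹
t½ = ln 2 / k = ln 2 / 0.02042 ≈ 33.9 hours

33.9 hours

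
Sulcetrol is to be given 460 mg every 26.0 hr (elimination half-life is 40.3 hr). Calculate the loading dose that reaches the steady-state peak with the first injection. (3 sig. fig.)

1280 mg

k = ln 2 / 40.3 = 0.01720 hr⁻¹
Accumulation ratio R = 1 / (1 − e^(−kτ)) = 1 / (1 − e^(−0.01720×26.0)) = 1 / (1 − 0.6394) = 2.773
Loading dose = maintenance dose × R = 460 × 2.773 ≈ 1280 mg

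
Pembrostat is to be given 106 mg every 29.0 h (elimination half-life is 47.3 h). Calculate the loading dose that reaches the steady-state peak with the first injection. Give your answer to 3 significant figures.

k = ln 2 / 47.3 = 0.01465 h⁻¹
Accumulation ratio R = 1 / (1 − e^(−kτ)) = 1 / (1 − e^(−0.01465×29.0)) = 1 / (1 − 0.6538) = 2.888
Loading dose = maintenance dose × R = 106 × 2.888 ≈ 306 mg

306 mg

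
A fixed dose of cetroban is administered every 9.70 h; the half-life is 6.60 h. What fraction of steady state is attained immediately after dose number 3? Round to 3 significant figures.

0.953

k = ln 2 / 6.60 = 0.1050 h⁻¹
f_n = 1 − e^(−nkτ) = 1 − e^(−3 × 0.1050 × 9.70) = 1 − e^(−3.056) = 1 − 0.04707 ≈ 0.953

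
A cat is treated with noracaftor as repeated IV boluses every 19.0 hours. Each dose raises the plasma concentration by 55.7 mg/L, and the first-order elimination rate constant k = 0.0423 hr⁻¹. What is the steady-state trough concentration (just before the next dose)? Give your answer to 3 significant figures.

45.1 mg/L

Fraction remaining after one interval: e^(−kτ) = e^(−0.04230 × 19.0) = 0.4477
R = 1 / (1 − 0.4477) = 1.811
Css,max = 55.7 × 1.811 = 100.8 mg/L
Css,min = Css,max × e^(−kτ) = 100.8 × 0.4477 ≈ 45.1 mg/L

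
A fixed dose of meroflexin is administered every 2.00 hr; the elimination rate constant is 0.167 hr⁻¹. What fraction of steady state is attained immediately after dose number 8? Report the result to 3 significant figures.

0.931

f_n = 1 − e^(−nkτ) = 1 − e^(−8 × 0.1670 × 2.00) = 1 − e^(−2.672) = 1 − 0.06911 ≈ 0.931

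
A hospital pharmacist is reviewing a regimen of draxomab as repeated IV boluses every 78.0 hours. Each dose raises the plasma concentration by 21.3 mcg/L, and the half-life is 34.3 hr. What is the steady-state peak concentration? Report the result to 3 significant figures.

26.9 mcg/L

k = ln 2 / 34.3 = 0.02021 hr⁻¹
Fraction remaining after one interval: e^(−kτ) = e^(−0.02021 × 78.0) = 0.2067
R = 1 / (1 − 0.2067) = 1.261
Css,max = 21.3 × 1.261 ≈ 26.9 mcg/L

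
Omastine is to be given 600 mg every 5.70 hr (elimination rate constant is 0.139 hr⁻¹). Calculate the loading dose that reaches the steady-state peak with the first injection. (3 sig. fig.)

1100 mg

Accumulation ratio R = 1 / (1 − e^(−kτ)) = 1 / (1 − e^(−0.1390×5.70)) = 1 / (1 − 0.4528) = 1.827
Loading dose = maintenance dose × R = 600 × 1.827 ≈ 1100 mg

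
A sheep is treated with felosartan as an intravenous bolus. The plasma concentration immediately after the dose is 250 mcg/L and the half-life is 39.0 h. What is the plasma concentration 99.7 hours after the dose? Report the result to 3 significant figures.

k = ln 2 / 39.0 = 0.01777 h⁻¹
99.7 h is 2.556 half-lives, so C = 250 × (1/2)^2.556 = 250 × 0.1700 ≈ 42.5 mcg/L

42.5 mcg/L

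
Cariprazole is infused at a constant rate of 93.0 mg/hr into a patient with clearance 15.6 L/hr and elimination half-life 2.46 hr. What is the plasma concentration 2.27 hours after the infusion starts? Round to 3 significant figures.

2.82 mg/L

Css = rate / CL = 93.0 / 15.6 = 5.962 mg/L
k = ln 2 / 2.46 = 0.2818 hr⁻¹
C(t) = Css (1 − e^(−kt)) = 5.962 × (1 − e^(−0.6396)) = 5.962 × 0.4725 ≈ 2.82 mg/L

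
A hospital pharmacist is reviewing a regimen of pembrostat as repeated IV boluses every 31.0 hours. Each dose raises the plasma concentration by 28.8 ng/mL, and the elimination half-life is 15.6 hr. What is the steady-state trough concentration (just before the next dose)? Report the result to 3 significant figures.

k = ln 2 / 15.6 = 0.04443 hr⁻¹
Fraction remaining after one interval: e^(−kτ) = e^(−0.04443 × 31.0) = 0.2522
R = 1 / (1 − 0.2522) = 1.337
Css,max = 28.8 × 1.337 = 38.51 ng/mL
Css,min = Css,max × e^(−kτ) = 38.51 × 0.2522 ≈ 9.71 ng/mL

9.71 ng/mL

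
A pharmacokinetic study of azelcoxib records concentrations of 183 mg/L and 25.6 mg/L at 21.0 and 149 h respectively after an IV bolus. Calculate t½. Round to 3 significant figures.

k = ln(C₁/C₂) / (t₂ − t₁) = ln(183/25.6) / (149 − 21.0)
  = 1.967 / 128.0 = 0.01537 h⁻¹
t½ = ln 2 / k = ln 2 / 0.01537 ≈ 45.1 hours

45.1 hours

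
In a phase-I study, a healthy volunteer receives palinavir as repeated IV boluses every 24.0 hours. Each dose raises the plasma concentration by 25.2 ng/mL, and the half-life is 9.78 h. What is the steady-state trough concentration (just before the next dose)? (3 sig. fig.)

k = ln 2 / 9.78 = 0.07087 h⁻¹
Fraction remaining after one interval: e^(−kτ) = e^(−0.07087 × 24.0) = 0.1825
R = 1 / (1 − 0.1825) = 1.223
Css,max = 25.2 × 1.223 = 30.83 ng/mL
Css,min = Css,max × e^(−kτ) = 30.83 × 0.1825 ≈ 5.63 ng/mL

5.63 ng/mL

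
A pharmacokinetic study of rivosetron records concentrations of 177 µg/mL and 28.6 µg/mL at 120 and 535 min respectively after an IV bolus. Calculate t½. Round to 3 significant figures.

k = ln(C₁/C₂) / (t₂ − t₁) = ln(177/28.6) / (535 − 120)
  = 1.823 / 415.0 = 0.004392 min⁻¹
t½ = ln 2 / k = ln 2 / 0.004392 ≈ 158 minutes

158 minutes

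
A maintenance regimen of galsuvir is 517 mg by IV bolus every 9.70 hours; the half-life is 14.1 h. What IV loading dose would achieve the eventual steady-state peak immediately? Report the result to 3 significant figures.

k = ln 2 / 14.1 = 0.04916 h⁻¹
Accumulation ratio R = 1 / (1 − e^(−kτ)) = 1 / (1 − e^(−0.04916×9.70)) = 1 / (1 − 0.6207) = 2.637
Loading dose = maintenance dose × R = 517 × 2.637 ≈ 1360 mg

1360 mg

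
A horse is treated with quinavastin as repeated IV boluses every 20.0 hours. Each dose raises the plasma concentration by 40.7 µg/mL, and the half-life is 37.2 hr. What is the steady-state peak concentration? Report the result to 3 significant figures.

131 µg/mL

k = ln 2 / 37.2 = 0.01863 hr⁻¹
Fraction remaining after one interval: e^(−kτ) = e^(−0.01863 × 20.0) = 0.6889
R = 1 / (1 − 0.6889) = 3.214
Css,max = 40.7 × 3.214 ≈ 131 µg/mL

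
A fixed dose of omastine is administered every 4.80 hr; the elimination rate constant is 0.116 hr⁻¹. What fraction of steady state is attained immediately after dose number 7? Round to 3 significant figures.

f_n = 1 − e^(−nkτ) = 1 − e^(−7 × 0.1160 × 4.80) = 1 − e^(−3.898) = 1 − 0.02029 ≈ 0.980

0.980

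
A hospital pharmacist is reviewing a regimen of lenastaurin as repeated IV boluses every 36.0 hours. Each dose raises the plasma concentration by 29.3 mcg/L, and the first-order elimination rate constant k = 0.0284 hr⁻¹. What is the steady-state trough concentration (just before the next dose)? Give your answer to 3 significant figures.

Fraction remaining after one interval: e^(−kτ) = e^(−0.02840 × 36.0) = 0.3597
R = 1 / (1 − 0.3597) = 1.562
Css,max = 29.3 × 1.562 = 45.76 mcg/L
Css,min = Css,max × e^(−kτ) = 45.76 × 0.3597 ≈ 16.5 mcg/L

16.5 mcg/L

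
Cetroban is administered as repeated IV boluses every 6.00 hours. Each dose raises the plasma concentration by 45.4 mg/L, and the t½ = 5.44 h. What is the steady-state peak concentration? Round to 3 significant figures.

k = ln 2 / 5.44 = 0.1274 h⁻¹
Fraction remaining after one interval: e^(−kτ) = e^(−0.1274 × 6.00) = 0.4656
R = 1 / (1 − 0.4656) = 1.871
Css,max = 45.4 × 1.871 ≈ 84.9 mg/L

84.9 mg/L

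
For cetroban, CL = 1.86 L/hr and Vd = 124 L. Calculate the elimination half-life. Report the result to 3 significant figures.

46.2 hours

k = CL / V = 1.86 / 124 = 0.01500 hr⁻¹
t½ = ln 2 / k = ln 2 / 0.01500 ≈ 46.2 hours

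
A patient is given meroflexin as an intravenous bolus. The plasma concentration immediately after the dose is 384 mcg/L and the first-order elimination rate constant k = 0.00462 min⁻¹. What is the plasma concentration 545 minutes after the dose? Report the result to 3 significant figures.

31.0 mcg/L

C(t) = C₀ e^(−kt) = 384 × e^(−0.004620 × 545) = 384 × e^(−2.518) = 384 × 0.08063 ≈ 31.0 mcg/L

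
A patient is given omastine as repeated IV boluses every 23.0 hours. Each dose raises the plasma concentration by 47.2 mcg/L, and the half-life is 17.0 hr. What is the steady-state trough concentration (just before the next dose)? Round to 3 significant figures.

k = ln 2 / 17.0 = 0.04077 hr⁻¹
Fraction remaining after one interval: e^(−kτ) = e^(−0.04077 × 23.0) = 0.3915
R = 1 / (1 − 0.3915) = 1.643
Css,max = 47.2 × 1.643 = 77.57 mcg/L
Css,min = Css,max × e^(−kτ) = 77.57 × 0.3915 ≈ 30.4 mcg/L

30.4 mcg/L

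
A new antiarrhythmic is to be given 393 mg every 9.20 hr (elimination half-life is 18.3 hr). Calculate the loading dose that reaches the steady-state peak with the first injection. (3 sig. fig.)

k = ln 2 / 18.3 = 0.03788 hr⁻¹
Accumulation ratio R = 1 / (1 − e^(−kτ)) = 1 / (1 − e^(−0.03788×9.20)) = 1 / (1 − 0.7058) = 3.399
Loading dose = maintenance dose × R = 393 × 3.399 ≈ 1340 mg

1340 mg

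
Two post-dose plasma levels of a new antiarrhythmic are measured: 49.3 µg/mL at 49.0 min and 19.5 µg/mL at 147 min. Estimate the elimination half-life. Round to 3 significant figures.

73.2 minutes

k = ln(C₁/C₂) / (t₂ − t₁) = ln(49.3/19.5) / (147 − 49.0)
  = 0.9275 / 98.00 = 0.009464 min⁻¹
t½ = ln 2 / k = ln 2 / 0.009464 ≈ 73.2 minutes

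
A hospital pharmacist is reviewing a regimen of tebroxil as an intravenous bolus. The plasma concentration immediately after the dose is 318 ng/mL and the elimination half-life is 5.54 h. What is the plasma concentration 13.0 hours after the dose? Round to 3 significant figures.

62.5 ng/mL

k = ln 2 / 5.54 = 0.1251 h⁻¹
13.0 h is 2.347 half-lives, so C = 318 × (1/2)^2.347 = 318 × 0.1966 ≈ 62.5 ng/mL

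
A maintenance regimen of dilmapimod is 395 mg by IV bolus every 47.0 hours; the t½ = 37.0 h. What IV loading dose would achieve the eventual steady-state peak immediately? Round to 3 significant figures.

675 mg

k = ln 2 / 37.0 = 0.01873 h⁻¹
Accumulation ratio R = 1 / (1 − e^(−kτ)) = 1 / (1 − e^(−0.01873×47.0)) = 1 / (1 − 0.4146) = 1.708
Loading dose = maintenance dose × R = 395 × 1.708 ≈ 675 mg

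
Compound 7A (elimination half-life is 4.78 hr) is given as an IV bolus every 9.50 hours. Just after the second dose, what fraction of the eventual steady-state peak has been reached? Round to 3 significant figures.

0.936

k = ln 2 / 4.78 = 0.1450 hr⁻¹
f_n = 1 − e^(−nkτ) = 1 − e^(−2 × 0.1450 × 9.50) = 1 − e^(−2.755) = 1 − 0.06360 ≈ 0.936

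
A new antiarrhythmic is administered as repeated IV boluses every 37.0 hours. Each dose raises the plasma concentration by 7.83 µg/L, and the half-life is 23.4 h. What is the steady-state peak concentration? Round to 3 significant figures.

k = ln 2 / 23.4 = 0.02962 h⁻¹
Fraction remaining after one interval: e^(−kτ) = e^(−0.02962 × 37.0) = 0.3342
R = 1 / (1 − 0.3342) = 1.502
Css,max = 7.83 × 1.502 ≈ 11.8 µg/L

11.8 µg/L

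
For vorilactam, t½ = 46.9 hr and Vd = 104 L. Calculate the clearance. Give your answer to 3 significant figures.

1.54 L/hr

k = ln 2 / t½ = ln 2 / 46.9 = 0.01478 hr⁻¹
CL = k · V = 0.01478 × 104 ≈ 1.54 L/hr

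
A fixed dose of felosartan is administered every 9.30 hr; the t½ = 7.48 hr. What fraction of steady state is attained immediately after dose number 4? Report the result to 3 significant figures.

k = ln 2 / 7.48 = 0.09267 hr⁻¹
f_n = 1 − e^(−nkτ) = 1 − e^(−4 × 0.09267 × 9.30) = 1 − e^(−3.447) = 1 − 0.03183 ≈ 0.968

0.968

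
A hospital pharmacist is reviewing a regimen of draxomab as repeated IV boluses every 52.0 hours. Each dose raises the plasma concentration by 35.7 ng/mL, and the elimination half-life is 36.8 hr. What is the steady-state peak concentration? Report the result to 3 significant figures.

57.2 ng/mL

k = ln 2 / 36.8 = 0.01884 hr⁻¹
Fraction remaining after one interval: e^(−kτ) = e^(−0.01884 × 52.0) = 0.3755
R = 1 / (1 − 0.3755) = 1.601
Css,max = 35.7 × 1.601 ≈ 57.2 ng/mL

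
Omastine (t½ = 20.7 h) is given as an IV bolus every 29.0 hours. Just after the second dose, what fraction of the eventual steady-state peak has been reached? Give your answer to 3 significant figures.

0.857

k = ln 2 / 20.7 = 0.03349 h⁻¹
f_n = 1 − e^(−nkτ) = 1 − e^(−2 × 0.03349 × 29.0) = 1 − e^(−1.942) = 1 − 0.1434 ≈ 0.857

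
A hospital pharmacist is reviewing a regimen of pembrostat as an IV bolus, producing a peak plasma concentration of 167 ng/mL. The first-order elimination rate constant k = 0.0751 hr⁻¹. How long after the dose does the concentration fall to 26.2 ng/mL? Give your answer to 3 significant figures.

24.7 hours

C(t) = C₀ e^(−kt)  ⇒  t = ln(C₀/C) / k
t = ln(167/26.2) / 0.07510 = 1.852 / 0.07510 ≈ 24.7 hours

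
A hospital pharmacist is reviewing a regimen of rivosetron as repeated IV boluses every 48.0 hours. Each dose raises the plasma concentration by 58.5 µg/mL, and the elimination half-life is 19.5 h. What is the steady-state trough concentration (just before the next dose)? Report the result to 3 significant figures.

k = ln 2 / 19.5 = 0.03555 h⁻¹
Fraction remaining after one interval: e^(−kτ) = e^(−0.03555 × 48.0) = 0.1816
R = 1 / (1 − 0.1816) = 1.222
Css,max = 58.5 × 1.222 = 71.48 µg/mL
Css,min = Css,max × e^(−kτ) = 71.48 × 0.1816 ≈ 13.0 µg/mL

13.0 µg/mL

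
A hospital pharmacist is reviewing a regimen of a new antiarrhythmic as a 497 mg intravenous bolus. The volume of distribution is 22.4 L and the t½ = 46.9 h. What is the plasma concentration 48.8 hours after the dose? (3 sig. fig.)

C₀ = dose / V = 497 / 22.4 = 22.19 µg/mL
k = ln 2 / 46.9 = 0.01478 h⁻¹
C(t) = C₀ e^(−kt) = 22.19 × e^(−0.01478 × 48.8) = 22.19 × e^(−0.7212) = 22.19 × 0.4862 ≈ 10.8 µg/mL

10.8 µg/mL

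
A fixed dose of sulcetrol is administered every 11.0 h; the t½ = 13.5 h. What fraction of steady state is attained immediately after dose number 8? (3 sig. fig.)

k = ln 2 / 13.5 = 0.05134 h⁻¹
f_n = 1 − e^(−nkτ) = 1 − e^(−8 × 0.05134 × 11.0) = 1 − e^(−4.518) = 1 − 0.01091 ≈ 0.989

0.989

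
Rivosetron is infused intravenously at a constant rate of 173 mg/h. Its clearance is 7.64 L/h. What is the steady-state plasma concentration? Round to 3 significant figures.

Css = infusion rate / CL = 173 / 7.64 ≈ 22.6 mg/L

22.6 mg/L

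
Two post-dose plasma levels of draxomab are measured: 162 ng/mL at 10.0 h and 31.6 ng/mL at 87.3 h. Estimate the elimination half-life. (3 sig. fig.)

32.8 hours

k = ln(C₁/C₂) / (t₂ − t₁) = ln(162/31.6) / (87.3 − 10.0)
  = 1.634 / 77.30 = 0.02114 h⁻¹
t½ = ln 2 / k = ln 2 / 0.02114 ≈ 32.8 hours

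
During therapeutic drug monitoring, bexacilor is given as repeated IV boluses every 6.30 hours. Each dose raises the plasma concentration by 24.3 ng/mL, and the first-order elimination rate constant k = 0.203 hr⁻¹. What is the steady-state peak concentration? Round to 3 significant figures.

33.7 ng/mL

Fraction remaining after one interval: e^(−kτ) = e^(−0.2030 × 6.30) = 0.2783
R = 1 / (1 − 0.2783) = 1.386
Css,max = 24.3 × 1.386 ≈ 33.7 ng/mL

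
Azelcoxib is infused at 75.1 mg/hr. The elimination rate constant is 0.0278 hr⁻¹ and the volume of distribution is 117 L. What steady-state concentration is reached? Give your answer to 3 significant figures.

23.1 µg/mL

CL = k · V = 0.0278 × 117 = 3.253 L/hr
Css = rate / CL = 75.1 / 3.253 ≈ 23.1 µg/mL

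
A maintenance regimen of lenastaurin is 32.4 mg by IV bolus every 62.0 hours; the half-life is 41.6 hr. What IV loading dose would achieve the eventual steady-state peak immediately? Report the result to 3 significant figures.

50.3 mg

k = ln 2 / 41.6 = 0.01666 hr⁻¹
Accumulation ratio R = 1 / (1 − e^(−kτ)) = 1 / (1 − e^(−0.01666×62.0)) = 1 / (1 − 0.3559) = 1.553
Loading dose = maintenance dose × R = 32.4 × 1.553 ≈ 50.3 mg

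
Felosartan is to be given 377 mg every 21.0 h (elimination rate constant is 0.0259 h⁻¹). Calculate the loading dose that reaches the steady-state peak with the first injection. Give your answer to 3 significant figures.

Accumulation ratio R = 1 / (1 − e^(−kτ)) = 1 / (1 − e^(−0.02590×21.0)) = 1 / (1 − 0.5805) = 2.384
Loading dose = maintenance dose × R = 377 × 2.384 ≈ 899 mg

899 mg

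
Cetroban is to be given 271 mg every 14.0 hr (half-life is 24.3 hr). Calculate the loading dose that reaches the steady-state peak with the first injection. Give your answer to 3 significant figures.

k = ln 2 / 24.3 = 0.02852 hr⁻¹
Accumulation ratio R = 1 / (1 − e^(−kτ)) = 1 / (1 − e^(−0.02852×14.0)) = 1 / (1 − 0.6708) = 3.037
Loading dose = maintenance dose × R = 271 × 3.037 ≈ 823 mg

823 mg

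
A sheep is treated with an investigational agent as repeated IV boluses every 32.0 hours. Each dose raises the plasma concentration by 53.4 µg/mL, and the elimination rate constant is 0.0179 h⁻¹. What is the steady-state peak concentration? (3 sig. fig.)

Fraction remaining after one interval: e^(−kτ) = e^(−0.01790 × 32.0) = 0.5639
R = 1 / (1 − 0.5639) = 2.293
Css,max = 53.4 × 2.293 ≈ 122 µg/mL

122 µg/mL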